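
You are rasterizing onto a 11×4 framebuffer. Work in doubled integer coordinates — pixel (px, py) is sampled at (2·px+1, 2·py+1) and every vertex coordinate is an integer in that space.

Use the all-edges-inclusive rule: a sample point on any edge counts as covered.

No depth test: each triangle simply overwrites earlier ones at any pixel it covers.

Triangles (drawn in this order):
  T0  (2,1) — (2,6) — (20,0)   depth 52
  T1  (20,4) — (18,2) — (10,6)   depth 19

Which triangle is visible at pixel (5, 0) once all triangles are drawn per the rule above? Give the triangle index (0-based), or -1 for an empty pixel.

T0:
  2·area = 90  (B↔C swapped to make it positive)
  edge (2, 1)→(20, 0): d=(18,-1) inclusive
  edge (20, 0)→(2, 6): d=(-18,6) inclusive
  edge (2, 6)→(2, 1): d=(0,-5) inclusive
    (1,0)@(3, 1): e=[1,84,5] → X
    (2,0)@(5, 1): e=[3,72,15] → X
    (3,0)@(7, 1): e=[5,60,25] → X
    (4,0)@(9, 1): e=[7,48,35] → X
    (5,0)@(11, 1): e=[9,36,45] → X
    (6,0)@(13, 1): e=[11,24,55] → X
    (7,0)@(15, 1): e=[13,12,65] → X
    (8,0)@(17, 1): e=[15,0,75] → X  [on edge]
    (9,0)@(19, 1): e=[17,-12,85] → .
    (1,1)@(3, 3): e=[37,48,5] → X
    (5,1)@(11, 3): e=[45,0,45] → X  [on edge]
    (6,1)@(13, 3): e=[47,-12,55] → .
    (2,2)@(5, 5): e=[75,0,15] → X  [on edge]
  covered (15 px):
    . X X X X X X X X . .
    . X X X X X . . . . .
    . X X . . . . . . . .
    . . . . . . . . . . .
T1:
  2·area = 24  (B↔C swapped to make it positive)
  edge (20, 4)→(10, 6): d=(-10,2) inclusive
  edge (10, 6)→(18, 2): d=(8,-4) inclusive
  edge (18, 2)→(20, 4): d=(2,2) inclusive
    (8,0)@(17, 1): e=[36,-12,0] → .  [on edge]
    (8,1)@(17, 3): e=[16,4,4] → X
    (9,1)@(19, 3): e=[12,12,0] → X  [on edge]
    (10,1)@(21, 3): e=[8,20,-4] → .
    (6,2)@(13, 5): e=[4,4,16] → X
    (7,2)@(15, 5): e=[0,12,12] → X  [on edge]
    (8,2)@(17, 5): e=[-4,20,8] → .
    (9,2)@(19, 5): e=[-8,28,4] → .
    (10,2)@(21, 5): e=[-12,36,0] → .  [on edge]
    (2,3)@(5, 7): e=[0,-12,36] → .  [on edge]
    (6,3)@(13, 7): e=[-16,20,20] → .
    (7,3)@(15, 7): e=[-20,28,16] → .
  covered (4 px):
    . . . . . . . . . . .
    . . . . . . . . X X .
    . . . . . . X X . . .
    . . . . . . . . . . .

Z-buffer (winner per pixel, '.' = empty):
  . 0 0 0 0 0 0 0 0 . .
  . 0 0 0 0 0 . . 1 1 .
  . 0 0 . . . 1 1 . . .
  . . . . . . . . . . .

Final: 0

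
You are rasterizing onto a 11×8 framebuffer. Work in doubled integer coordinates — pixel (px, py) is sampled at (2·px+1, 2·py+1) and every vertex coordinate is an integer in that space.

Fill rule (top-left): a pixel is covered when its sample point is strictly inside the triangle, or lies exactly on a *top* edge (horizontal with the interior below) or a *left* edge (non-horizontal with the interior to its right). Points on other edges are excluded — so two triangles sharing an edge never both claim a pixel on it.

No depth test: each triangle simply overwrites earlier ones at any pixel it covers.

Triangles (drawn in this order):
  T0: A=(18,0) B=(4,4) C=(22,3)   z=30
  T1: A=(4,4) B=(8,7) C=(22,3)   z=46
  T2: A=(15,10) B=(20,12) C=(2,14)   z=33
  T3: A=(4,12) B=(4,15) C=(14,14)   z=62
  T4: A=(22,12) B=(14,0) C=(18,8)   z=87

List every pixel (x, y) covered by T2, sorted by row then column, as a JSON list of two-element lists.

T0:
  2·area = 58  (B↔C swapped to make it positive)
  edge (18, 0)→(22, 3): d=(4,3) right/bottom  bias=-1
  edge (22, 3)→(4, 4): d=(-18,1) right/bottom  bias=-1
  edge (4, 4)→(18, 0): d=(14,-4) top-left  bias=+0
    (7,0)@(15, 1): e=[13,43,2] → #
    (8,0)@(17, 1): e=[7,41,10] → #
    (9,0)@(19, 1): e=[1,39,18] → #
    (10,0)@(21, 1): e=[-5,37,26] → ·
    (4,1)@(9, 3): e=[39,13,6] → #
    (5,1)@(11, 3): e=[33,11,14] → #
    (6,1)@(13, 3): e=[27,9,22] → #
    (10,1)@(21, 3): e=[3,1,54] → #
    (4,2)@(9, 5): e=[47,-23,34] → ·
    (5,2)@(11, 5): e=[41,-25,42] → ·
    (6,2)@(13, 5): e=[35,-27,50] → ·
    (7,2)@(15, 5): e=[29,-29,58] → ·
  covered (10 px):
    · · · · · · · # # # ·
    · · · · # # # # # # #
    · · · · · · · · · · ·
    · · · · · · · · · · ·
    · · · · · · · · · · ·
    · · · · · · · · · · ·
    · · · · · · · · · · ·
    · · · · · · · · · · ·
T1:
  2·area = 58  (B↔C swapped to make it positive)
  edge (4, 4)→(22, 3): d=(18,-1) top-left  bias=+0
  edge (22, 3)→(8, 7): d=(-14,4) right/bottom  bias=-1
  edge (8, 7)→(4, 4): d=(-4,-3) top-left  bias=+0
    (3,2)@(7, 5): e=[21,32,5] → #
    (4,2)@(9, 5): e=[23,24,11] → #
    (5,2)@(11, 5): e=[25,16,17] → #
    (6,2)@(13, 5): e=[27,8,23] → #
    (7,2)@(15, 5): e=[29,0,29] → ·  [on edge]
    (3,3)@(7, 7): e=[57,4,-3] → ·
    (4,3)@(9, 7): e=[59,-4,3] → ·
    (5,3)@(11, 7): e=[61,-12,9] → ·
    (6,3)@(13, 7): e=[63,-20,15] → ·
    (0,4)@(1, 9): e=[87,0,-29] → ·  [on edge]
  covered (4 px):
    · · · · · · · · · · ·
    · · · · · · · · · · ·
    · · · # # # # · · · ·
    · · · · · · · · · · ·
    · · · · · · · · · · ·
    · · · · · · · · · · ·
    · · · · · · · · · · ·
    · · · · · · · · · · ·
T2:
  2·area = 46
  edge (15, 10)→(20, 12): d=(5,2) right/bottom  bias=-1
  edge (20, 12)→(2, 14): d=(-18,2) right/bottom  bias=-1
  edge (2, 14)→(15, 10): d=(13,-4) top-left  bias=+0
    (6,5)@(13, 11): e=[9,32,5] → #
    (7,5)@(15, 11): e=[5,28,13] → #
    (8,5)@(17, 11): e=[1,24,21] → #
    (9,5)@(19, 11): e=[-3,20,29] → ·
    (3,6)@(7, 13): e=[31,8,7] → #
    (4,6)@(9, 13): e=[27,4,15] → #
    (5,6)@(11, 13): e=[23,0,23] → ·  [on edge]
    (6,6)@(13, 13): e=[19,-4,31] → ·
    (7,6)@(15, 13): e=[15,-8,39] → ·
    (8,6)@(17, 13): e=[11,-12,47] → ·
    (3,7)@(7, 15): e=[41,-28,33] → ·
    (4,7)@(9, 15): e=[37,-32,41] → ·
  covered (5 px):
    · · · · · · · · · · ·
    · · · · · · · · · · ·
    · · · · · · · · · · ·
    · · · · · · · · · · ·
    · · · · · · · · · · ·
    · · · · · · # # # · ·
    · · · # # · · · · · ·
    · · · · · · · · · · ·
T3:
  2·area = 30  (B↔C swapped to make it positive)
  edge (4, 12)→(14, 14): d=(10,2) right/bottom  bias=-1
  edge (14, 14)→(4, 15): d=(-10,1) right/bottom  bias=-1
  edge (4, 15)→(4, 12): d=(0,-3) top-left  bias=+0
    (2,6)@(5, 13): e=[8,19,3] → #
    (3,6)@(7, 13): e=[4,17,9] → #
    (4,6)@(9, 13): e=[0,15,15] → ·  [on edge]
    (2,7)@(5, 15): e=[28,-1,3] → ·
    (3,7)@(7, 15): e=[24,-3,9] → ·
    (9,7)@(19, 15): e=[0,-15,45] → ·  [on edge]
  covered (2 px):
    · · · · · · · · · · ·
    · · · · · · · · · · ·
    · · · · · · · · · · ·
    · · · · · · · · · · ·
    · · · · · · · · · · ·
    · · · · · · · · · · ·
    · · # # · · · · · · ·
    · · · · · · · · · · ·
T4:
  2·area = 16  (B↔C swapped to make it positive)
  edge (22, 12)→(18, 8): d=(-4,-4) top-left  bias=+0
  edge (18, 8)→(14, 0): d=(-4,-8) top-left  bias=+0
  edge (14, 0)→(22, 12): d=(8,12) right/bottom  bias=-1
    (5,0)@(11, 1): e=[0,-28,44] → ·  [on edge]
    (6,1)@(13, 3): e=[0,-20,36] → ·  [on edge]
    (7,2)@(15, 5): e=[0,-12,28] → ·  [on edge]
    (8,2)@(17, 5): e=[8,4,4] → #
    (9,2)@(19, 5): e=[16,20,-20] → ·
    (8,3)@(17, 7): e=[0,-4,20] → ·  [on edge]
    (9,4)@(19, 9): e=[0,4,12] → #  [on edge]
    (10,4)@(21, 9): e=[8,20,-12] → ·
    (9,5)@(19, 11): e=[-8,-4,28] → ·
    (10,5)@(21, 11): e=[0,12,4] → #  [on edge]
    (10,6)@(21, 13): e=[-8,4,20] → ·
  covered (3 px):
    · · · · · · · · · · ·
    · · · · · · · · · · ·
    · · · · · · · · # · ·
    · · · · · · · · · · ·
    · · · · · · · · · # ·
    · · · · · · · · · · #
    · · · · · · · · · · ·
    · · · · · · · · · · ·

Result: [[6,5],[7,5],[8,5],[3,6],[4,6]]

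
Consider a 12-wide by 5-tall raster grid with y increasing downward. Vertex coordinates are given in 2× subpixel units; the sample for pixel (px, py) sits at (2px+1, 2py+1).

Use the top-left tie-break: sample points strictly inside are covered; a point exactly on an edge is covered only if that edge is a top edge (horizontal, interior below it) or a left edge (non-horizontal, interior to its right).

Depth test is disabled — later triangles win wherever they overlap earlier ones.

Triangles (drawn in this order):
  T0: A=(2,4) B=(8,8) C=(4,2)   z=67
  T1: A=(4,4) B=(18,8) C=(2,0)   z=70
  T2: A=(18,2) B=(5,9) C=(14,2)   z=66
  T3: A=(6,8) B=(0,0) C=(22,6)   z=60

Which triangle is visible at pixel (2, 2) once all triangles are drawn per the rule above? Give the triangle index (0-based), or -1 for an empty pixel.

T0:
  2·area = 20  (B↔C swapped to make it positive)
  edge (2, 4)→(4, 2): d=(2,-2) top-left  bias=+0
  edge (4, 2)→(8, 8): d=(4,6) right/bottom  bias=-1
  edge (8, 8)→(2, 4): d=(-6,-4) top-left  bias=+0
    (2,0)@(5, 1): e=[0,-10,30] → ·  [on edge]
    (1,1)@(3, 3): e=[0,10,10] → #  [on edge]
    (2,1)@(5, 3): e=[4,-2,18] → ·
    (0,2)@(1, 5): e=[0,30,-10] → ·  [on edge]
    (1,2)@(3, 5): e=[4,18,-2] → ·
    (2,2)@(5, 5): e=[8,6,6] → #
    (3,2)@(7, 5): e=[12,-6,14] → ·
    (2,3)@(5, 7): e=[12,14,-6] → ·
    (3,3)@(7, 7): e=[16,2,2] → #
    (4,3)@(9, 7): e=[20,-10,10] → ·
    (3,4)@(7, 9): e=[20,10,-10] → ·
  covered (3 px):
    · · · · · · · · · · · ·
    · # · · · · · · · · · ·
    · · # · · · · · · · · ·
    · · · # · · · · · · · ·
    · · · · · · · · · · · ·
T1:
  2·area = 48  (B↔C swapped to make it positive)
  edge (4, 4)→(2, 0): d=(-2,-4) top-left  bias=+0
  edge (2, 0)→(18, 8): d=(16,8) right/bottom  bias=-1
  edge (18, 8)→(4, 4): d=(-14,-4) top-left  bias=+0
    (1,0)@(3, 1): e=[2,8,38] → #
    (2,0)@(5, 1): e=[10,-8,46] → ·
    (1,1)@(3, 3): e=[-2,40,10] → ·
    (2,1)@(5, 3): e=[6,24,18] → #
    (3,1)@(7, 3): e=[14,8,26] → #
    (4,1)@(9, 3): e=[22,-8,34] → ·
    (2,2)@(5, 5): e=[2,56,-10] → ·
    (3,2)@(7, 5): e=[10,40,-2] → ·
    (4,2)@(9, 5): e=[18,24,6] → #
    (5,2)@(11, 5): e=[26,8,14] → #
    (6,2)@(13, 5): e=[34,-8,22] → ·
    (4,3)@(9, 7): e=[14,56,-22] → ·
  covered (6 px):
    · # · · · · · · · · · ·
    · · # # · · · · · · · ·
    · · · · # # · · · · · ·
    · · · · · · · # · · · ·
    · · · · · · · · · · · ·
T2:
  2·area = 28
  edge (18, 2)→(5, 9): d=(-13,7) right/bottom  bias=-1
  edge (5, 9)→(14, 2): d=(9,-7) top-left  bias=+0
  edge (14, 2)→(18, 2): d=(4,0) top-left  bias=+0
    (6,1)@(13, 3): e=[22,2,4] → #
    (7,1)@(15, 3): e=[8,16,4] → #
    (8,1)@(17, 3): e=[-6,30,4] → ·
    (5,2)@(11, 5): e=[10,6,12] → #
    (6,2)@(13, 5): e=[-4,20,12] → ·
    (7,2)@(15, 5): e=[-18,34,12] → ·
    (5,3)@(11, 7): e=[-16,24,20] → ·
    (2,4)@(5, 9): e=[0,0,28] → ·  [on edge]
  covered (3 px):
    · · · · · · · · · · · ·
    · · · · · · # # · · · ·
    · · · · · # · · · · · ·
    · · · · · · · · · · · ·
    · · · · · · · · · · · ·
T3:
  2·area = 140
  edge (6, 8)→(0, 0): d=(-6,-8) top-left  bias=+0
  edge (0, 0)→(22, 6): d=(22,6) right/bottom  bias=-1
  edge (22, 6)→(6, 8): d=(-16,2) right/bottom  bias=-1
    (0,0)@(1, 1): e=[2,16,122] → #
    (1,0)@(3, 1): e=[18,4,118] → #
    (2,0)@(5, 1): e=[34,-8,114] → ·
    (0,1)@(1, 3): e=[-10,60,90] → ·
    (1,1)@(3, 3): e=[6,48,86] → #
    (2,1)@(5, 3): e=[22,36,82] → #
    (3,1)@(7, 3): e=[38,24,78] → #
    (4,1)@(9, 3): e=[54,12,74] → #
    (5,1)@(11, 3): e=[70,0,70] → ·  [on edge]
    (1,2)@(3, 5): e=[-6,92,54] → ·
    (2,2)@(5, 5): e=[10,80,50] → #
    (5,2)@(11, 5): e=[58,44,38] → #
  covered (17 px):
    # # · · · · · · · · · ·
    · # # # # · · · · · · ·
    · · # # # # # # # · · ·
    · · · # # # # · · · · ·
    · · · · · · · · · · · ·

Z-buffer (winner per pixel, '.' = empty):
  3 3 . . . . . . . . . .
  . 3 3 3 3 . 2 2 . . . .
  . . 3 3 3 3 3 3 3 . . .
  . . . 3 3 3 3 1 . . . .
  . . . . . . . . . . . .

Answer: 3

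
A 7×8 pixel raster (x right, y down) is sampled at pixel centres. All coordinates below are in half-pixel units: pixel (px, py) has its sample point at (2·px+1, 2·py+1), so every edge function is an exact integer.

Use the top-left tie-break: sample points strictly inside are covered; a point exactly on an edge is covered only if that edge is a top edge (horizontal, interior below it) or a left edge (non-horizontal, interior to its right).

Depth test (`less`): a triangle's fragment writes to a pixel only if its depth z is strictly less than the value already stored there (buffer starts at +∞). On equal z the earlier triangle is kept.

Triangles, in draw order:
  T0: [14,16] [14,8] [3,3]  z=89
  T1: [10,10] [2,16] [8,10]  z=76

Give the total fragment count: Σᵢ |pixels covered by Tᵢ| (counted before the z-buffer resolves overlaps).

T0:
  2·area = 88  (B↔C swapped to make it positive)
  edge (14, 16)→(3, 3): d=(-11,-13) top-left  bias=+0
  edge (3, 3)→(14, 8): d=(11,5) right/bottom  bias=-1
  edge (14, 8)→(14, 16): d=(0,8) right/bottom  bias=-1
    (1,1)@(3, 3): e=[0,0,88] → ·  [on edge]
    (2,2)@(5, 5): e=[4,12,72] → █
    (3,2)@(7, 5): e=[30,2,56] → █
    (4,2)@(9, 5): e=[56,-8,40] → ·
    (2,3)@(5, 7): e=[-18,34,72] → ·
    (3,3)@(7, 7): e=[8,24,56] → █
    (4,3)@(9, 7): e=[34,14,40] → █
    (5,3)@(11, 7): e=[60,4,24] → █
    (6,3)@(13, 7): e=[86,-6,8] → ·
    (3,4)@(7, 9): e=[-14,46,56] → ·
    (4,4)@(9, 9): e=[12,36,40] → █
    (6,4)@(13, 9): e=[64,16,8] → █
  covered (11 px):
    · · · · · · ·
    · · · · · · ·
    · · █ █ · · ·
    · · · █ █ █ ·
    · · · · █ █ █
    · · · · · █ █
    · · · · · · █
    · · · · · · ·
T1:
  2·area = 12
  edge (10, 10)→(2, 16): d=(-8,6) right/bottom  bias=-1
  edge (2, 16)→(8, 10): d=(6,-6) top-left  bias=+0
  edge (8, 10)→(10, 10): d=(2,0) top-left  bias=+0
    (6,2)@(13, 5): e=[22,0,-10] → ·  [on edge]
    (5,3)@(11, 7): e=[18,0,-6] → ·  [on edge]
    (4,4)@(9, 9): e=[14,0,-2] → ·  [on edge]
    (3,5)@(7, 11): e=[10,0,2] → █  [on edge]
    (4,5)@(9, 11): e=[-2,12,2] → ·
    (2,6)@(5, 13): e=[6,0,6] → █  [on edge]
    (3,6)@(7, 13): e=[-6,12,6] → ·
    (1,7)@(3, 15): e=[2,0,10] → █  [on edge]
    (2,7)@(5, 15): e=[-10,12,10] → ·
  covered (3 px):
    · · · · · · ·
    · · · · · · ·
    · · · · · · ·
    · · · · · · ·
    · · · · · · ·
    · · · █ · · ·
    · · █ · · · ·
    · █ · · · · ·

Result: 14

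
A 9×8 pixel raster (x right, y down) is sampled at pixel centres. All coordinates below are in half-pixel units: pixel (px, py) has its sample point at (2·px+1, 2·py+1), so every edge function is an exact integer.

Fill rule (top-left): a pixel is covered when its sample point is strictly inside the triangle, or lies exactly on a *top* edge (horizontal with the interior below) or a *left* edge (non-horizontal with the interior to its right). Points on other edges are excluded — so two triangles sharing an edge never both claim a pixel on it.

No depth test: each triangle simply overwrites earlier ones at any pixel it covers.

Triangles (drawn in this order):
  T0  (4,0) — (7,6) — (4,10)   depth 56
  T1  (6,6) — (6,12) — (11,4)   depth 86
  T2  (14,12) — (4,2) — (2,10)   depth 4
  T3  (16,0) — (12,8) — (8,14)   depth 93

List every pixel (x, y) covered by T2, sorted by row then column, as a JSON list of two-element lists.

T0:
  2·area = 30
  edge (4, 0)→(7, 6): d=(3,6) right/bottom  bias=-1
  edge (7, 6)→(4, 10): d=(-3,4) right/bottom  bias=-1
  edge (4, 10)→(4, 0): d=(0,-10) top-left  bias=+0
    (2,1)@(5, 3): e=[3,17,10] → X
    (3,1)@(7, 3): e=[-9,9,30] → .
    (2,2)@(5, 5): e=[9,11,10] → X
    (3,2)@(7, 5): e=[-3,3,30] → .
    (2,3)@(5, 7): e=[15,5,10] → X
    (3,3)@(7, 7): e=[3,-3,30] → .
    (2,4)@(5, 9): e=[21,-1,10] → .
  covered (3 px):
    . . . . . . . . .
    . . X . . . . . .
    . . X . . . . . .
    . . X . . . . . .
    . . . . . . . . .
    . . . . . . . . .
    . . . . . . . . .
    . . . . . . . . .
T1:
  2·area = 30  (B↔C swapped to make it positive)
  edge (6, 6)→(11, 4): d=(5,-2) top-left  bias=+0
  edge (11, 4)→(6, 12): d=(-5,8) right/bottom  bias=-1
  edge (6, 12)→(6, 6): d=(0,-6) top-left  bias=+0
    (4,2)@(9, 5): e=[1,11,18] → X
    (5,2)@(11, 5): e=[5,-5,30] → .
    (3,3)@(7, 7): e=[7,17,6] → X
    (5,3)@(11, 7): e=[15,-15,30] → .
    (3,4)@(7, 9): e=[17,7,6] → X
    (4,4)@(9, 9): e=[21,-9,18] → .
    (3,5)@(7, 11): e=[27,-3,6] → .
  covered (4 px):
    . . . . . . . . .
    . . . . . . . . .
    . . . . X . . . .
    . . . X X . . . .
    . . . X . . . . .
    . . . . . . . . .
    . . . . . . . . .
    . . . . . . . . .
T2:
  2·area = 100  (B↔C swapped to make it positive)
  edge (14, 12)→(2, 10): d=(-12,-2) top-left  bias=+0
  edge (2, 10)→(4, 2): d=(2,-8) top-left  bias=+0
  edge (4, 2)→(14, 12): d=(10,10) right/bottom  bias=-1
    (1,0)@(3, 1): e=[110,-10,0] → .  [on edge]
    (2,1)@(5, 3): e=[90,10,0] → .  [on edge]
    (2,2)@(5, 5): e=[66,14,20] → X
    (3,2)@(7, 5): e=[70,30,0] → .  [on edge]
    (1,3)@(3, 7): e=[38,2,60] → X
    (3,3)@(7, 7): e=[46,34,20] → X
    (4,3)@(9, 7): e=[50,50,0] → .  [on edge]
    (1,4)@(3, 9): e=[14,6,80] → X
    (4,4)@(9, 9): e=[26,54,20] → X
    (5,4)@(11, 9): e=[30,70,0] → .  [on edge]
    (1,5)@(3, 11): e=[-10,10,100] → .
    (2,5)@(5, 11): e=[-6,26,80] → .
    (6,5)@(13, 11): e=[10,90,0] → .  [on edge]
    (7,6)@(15, 13): e=[-10,110,0] → .  [on edge]
    (8,7)@(17, 15): e=[-30,130,0] → .  [on edge]
  covered (10 px):
    . . . . . . . . .
    . . . . . . . . .
    . . X . . . . . .
    . X X X . . . . .
    . X X X X . . . .
    . . . . X X . . .
    . . . . . . . . .
    . . . . . . . . .
T3:
  2·area = 8
  edge (16, 0)→(12, 8): d=(-4,8) right/bottom  bias=-1
  edge (12, 8)→(8, 14): d=(-4,6) right/bottom  bias=-1
  edge (8, 14)→(16, 0): d=(8,-14) top-left  bias=+0
    (5,4)@(11, 9): e=[4,2,2] → X
    (6,4)@(13, 9): e=[-12,-10,30] → .
    (5,5)@(11, 11): e=[-4,-6,18] → .
  covered (1 px):
    . . . . . . . . .
    . . . . . . . . .
    . . . . . . . . .
    . . . . . . . . .
    . . . . . X . . .
    . . . . . . . . .
    . . . . . . . . .
    . . . . . . . . .

Final: [[2,2],[1,3],[2,3],[3,3],[1,4],[2,4],[3,4],[4,4],[4,5],[5,5]]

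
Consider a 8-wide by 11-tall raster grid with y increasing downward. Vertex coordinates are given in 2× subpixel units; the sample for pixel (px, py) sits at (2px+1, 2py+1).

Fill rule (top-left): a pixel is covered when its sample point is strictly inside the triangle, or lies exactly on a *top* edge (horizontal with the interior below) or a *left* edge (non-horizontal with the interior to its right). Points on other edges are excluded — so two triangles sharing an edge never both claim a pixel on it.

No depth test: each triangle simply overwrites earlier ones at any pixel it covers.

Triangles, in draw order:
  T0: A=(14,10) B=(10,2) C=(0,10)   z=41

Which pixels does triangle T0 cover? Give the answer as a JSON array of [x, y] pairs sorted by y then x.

T0:
  2·area = 112  (B↔C swapped to make it positive)
  edge (14, 10)→(0, 10): d=(-14,0) right/bottom  bias=-1
  edge (0, 10)→(10, 2): d=(10,-8) top-left  bias=+0
  edge (10, 2)→(14, 10): d=(4,8) right/bottom  bias=-1
    (4,1)@(9, 3): e=[98,2,12] → █
    (5,1)@(11, 3): e=[98,18,-4] → ·
    (3,2)@(7, 5): e=[70,6,36] → █
    (5,2)@(11, 5): e=[70,38,4] → █
    (6,2)@(13, 5): e=[70,54,-12] → ·
    (2,3)@(5, 7): e=[42,10,60] → █
    (6,3)@(13, 7): e=[42,74,-4] → ·
    (1,4)@(3, 9): e=[14,14,84] → █
    (6,4)@(13, 9): e=[14,94,4] → █
    (7,4)@(15, 9): e=[14,110,-12] → ·
    (1,5)@(3, 11): e=[-14,34,92] → ·
    (2,5)@(5, 11): e=[-14,50,76] → ·
  covered (14 px):
    · · · · · · · ·
    · · · · █ · · ·
    · · · █ █ █ · ·
    · · █ █ █ █ · ·
    · █ █ █ █ █ █ ·
    · · · · · · · ·
    · · · · · · · ·
    · · · · · · · ·
    · · · · · · · ·
    · · · · · · · ·
    · · · · · · · ·

Result: [[4,1],[3,2],[4,2],[5,2],[2,3],[3,3],[4,3],[5,3],[1,4],[2,4],[3,4],[4,4],[5,4],[6,4]]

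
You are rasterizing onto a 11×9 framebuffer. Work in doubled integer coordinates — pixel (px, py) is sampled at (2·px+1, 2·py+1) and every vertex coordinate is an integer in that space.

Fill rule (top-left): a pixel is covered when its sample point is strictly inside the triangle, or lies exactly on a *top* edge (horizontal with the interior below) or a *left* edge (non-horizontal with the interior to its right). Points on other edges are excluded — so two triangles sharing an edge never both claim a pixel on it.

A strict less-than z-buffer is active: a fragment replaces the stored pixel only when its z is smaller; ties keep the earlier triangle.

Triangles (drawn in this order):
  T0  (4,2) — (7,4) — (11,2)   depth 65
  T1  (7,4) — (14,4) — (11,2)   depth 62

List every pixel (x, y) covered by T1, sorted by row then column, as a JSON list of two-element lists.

T0:
  2·area = 14  (B↔C swapped to make it positive)
  edge (4, 2)→(11, 2): d=(7,0) top-left  bias=+0
  edge (11, 2)→(7, 4): d=(-4,2) right/bottom  bias=-1
  edge (7, 4)→(4, 2): d=(-3,-2) top-left  bias=+0
    (6,0)@(13, 1): e=[-7,0,21] → ·  [on edge]
    (3,1)@(7, 3): e=[7,4,3] → #
    (4,1)@(9, 3): e=[7,0,7] → ·  [on edge]
    (2,2)@(5, 5): e=[21,0,-7] → ·  [on edge]
    (3,2)@(7, 5): e=[21,-4,-3] → ·
    (0,3)@(1, 7): e=[35,0,-21] → ·  [on edge]
  covered (1 px):
    · · · · · · · · · · ·
    · · · # · · · · · · ·
    · · · · · · · · · · ·
    · · · · · · · · · · ·
    · · · · · · · · · · ·
    · · · · · · · · · · ·
    · · · · · · · · · · ·
    · · · · · · · · · · ·
    · · · · · · · · · · ·
T1:
  2·area = 14  (B↔C swapped to make it positive)
  edge (7, 4)→(11, 2): d=(4,-2) top-left  bias=+0
  edge (11, 2)→(14, 4): d=(3,2) right/bottom  bias=-1
  edge (14, 4)→(7, 4): d=(-7,0) right/bottom  bias=-1
    (6,0)@(13, 1): e=[0,-7,21] → ·  [on edge]
    (4,1)@(9, 3): e=[0,7,7] → #  [on edge]
    (5,1)@(11, 3): e=[4,3,7] → #
    (6,1)@(13, 3): e=[8,-1,7] → ·
    (2,2)@(5, 5): e=[0,21,-7] → ·  [on edge]
    (4,2)@(9, 5): e=[8,13,-7] → ·
    (5,2)@(11, 5): e=[12,9,-7] → ·
    (0,3)@(1, 7): e=[0,35,-21] → ·  [on edge]
  covered (2 px):
    · · · · · · · · · · ·
    · · · · # # · · · · ·
    · · · · · · · · · · ·
    · · · · · · · · · · ·
    · · · · · · · · · · ·
    · · · · · · · · · · ·
    · · · · · · · · · · ·
    · · · · · · · · · · ·
    · · · · · · · · · · ·

Final: [[4,1],[5,1]]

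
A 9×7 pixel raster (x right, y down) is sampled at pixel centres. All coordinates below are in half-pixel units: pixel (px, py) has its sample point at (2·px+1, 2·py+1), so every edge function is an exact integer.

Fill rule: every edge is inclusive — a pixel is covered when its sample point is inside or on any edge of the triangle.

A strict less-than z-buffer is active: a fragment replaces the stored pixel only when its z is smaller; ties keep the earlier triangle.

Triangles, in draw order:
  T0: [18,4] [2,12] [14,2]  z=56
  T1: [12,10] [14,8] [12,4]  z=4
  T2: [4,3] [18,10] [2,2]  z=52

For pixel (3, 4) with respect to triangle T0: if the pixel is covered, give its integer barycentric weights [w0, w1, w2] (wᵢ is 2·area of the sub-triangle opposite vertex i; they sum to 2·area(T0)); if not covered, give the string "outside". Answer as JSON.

T0:
  2·area = 64
  edge (18, 4)→(2, 12): d=(-16,8) inclusive
  edge (2, 12)→(14, 2): d=(12,-10) inclusive
  edge (14, 2)→(18, 4): d=(4,2) inclusive
    (6,1)@(13, 3): e=[56,2,6] → X
    (7,1)@(15, 3): e=[40,22,2] → X
    (8,1)@(17, 3): e=[24,42,-2] → .
    (5,2)@(11, 5): e=[40,6,18] → X
    (8,2)@(17, 5): e=[-8,66,6] → .
    (4,3)@(9, 7): e=[24,10,30] → X
    (6,3)@(13, 7): e=[-8,50,22] → .
    (7,3)@(15, 7): e=[-24,70,18] → .
    (3,4)@(7, 9): e=[8,14,42] → X
    (4,4)@(9, 9): e=[-8,34,38] → .
    (5,4)@(11, 9): e=[-24,54,34] → .
    (3,5)@(7, 11): e=[-24,38,50] → .
  covered (8 px):
    . . . . . . . . .
    . . . . . . X X .
    . . . . . X X X .
    . . . . X X . . .
    . . . X . . . . .
    . . . . . . . . .
    . . . . . . . . .
T1:
  2·area = 12  (B↔C swapped to make it positive)
  edge (12, 10)→(12, 4): d=(0,-6) inclusive
  edge (12, 4)→(14, 8): d=(2,4) inclusive
  edge (14, 8)→(12, 10): d=(-2,2) inclusive
    (8,2)@(17, 5): e=[30,-18,0] → .  [on edge]
    (6,3)@(13, 7): e=[6,2,4] → X
    (7,3)@(15, 7): e=[18,-6,0] → .  [on edge]
    (6,4)@(13, 9): e=[6,6,0] → X  [on edge]
    (7,4)@(15, 9): e=[18,-2,-4] → .
    (5,5)@(11, 11): e=[-6,18,0] → .  [on edge]
    (6,5)@(13, 11): e=[6,10,-4] → .
    (4,6)@(9, 13): e=[-18,30,0] → .  [on edge]
  covered (2 px):
    . . . . . . . . .
    . . . . . . . . .
    . . . . . . . . .
    . . . . . . X . .
    . . . . . . X . .
    . . . . . . . . .
    . . . . . . . . .
T2:
  degenerate (2·area = 0) — covers nothing

Result: [14,42,8]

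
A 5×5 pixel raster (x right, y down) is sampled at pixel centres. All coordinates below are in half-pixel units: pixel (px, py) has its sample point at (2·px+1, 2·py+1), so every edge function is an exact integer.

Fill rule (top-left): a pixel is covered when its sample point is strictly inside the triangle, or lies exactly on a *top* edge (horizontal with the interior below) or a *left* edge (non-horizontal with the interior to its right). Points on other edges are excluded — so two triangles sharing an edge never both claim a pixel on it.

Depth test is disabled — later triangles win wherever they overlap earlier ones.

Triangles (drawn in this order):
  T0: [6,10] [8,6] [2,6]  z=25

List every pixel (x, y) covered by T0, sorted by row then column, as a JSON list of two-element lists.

T0:
  2·area = 24  (B↔C swapped to make it positive)
  edge (6, 10)→(2, 6): d=(-4,-4) top-left  bias=+0
  edge (2, 6)→(8, 6): d=(6,0) top-left  bias=+0
  edge (8, 6)→(6, 10): d=(-2,4) right/bottom  bias=-1
    (0,2)@(1, 5): e=[0,-6,30] → .  [on edge]
    (1,3)@(3, 7): e=[0,6,18] → X  [on edge]
    (2,3)@(5, 7): e=[8,6,10] → X
    (3,3)@(7, 7): e=[16,6,2] → X
    (4,3)@(9, 7): e=[24,6,-6] → .
    (1,4)@(3, 9): e=[-8,18,14] → .
    (2,4)@(5, 9): e=[0,18,6] → X  [on edge]
    (3,4)@(7, 9): e=[8,18,-2] → .
  covered (4 px):
    . . . . .
    . . . . .
    . . . . .
    . X X X .
    . . X . .

Final: [[1,3],[2,3],[3,3],[2,4]]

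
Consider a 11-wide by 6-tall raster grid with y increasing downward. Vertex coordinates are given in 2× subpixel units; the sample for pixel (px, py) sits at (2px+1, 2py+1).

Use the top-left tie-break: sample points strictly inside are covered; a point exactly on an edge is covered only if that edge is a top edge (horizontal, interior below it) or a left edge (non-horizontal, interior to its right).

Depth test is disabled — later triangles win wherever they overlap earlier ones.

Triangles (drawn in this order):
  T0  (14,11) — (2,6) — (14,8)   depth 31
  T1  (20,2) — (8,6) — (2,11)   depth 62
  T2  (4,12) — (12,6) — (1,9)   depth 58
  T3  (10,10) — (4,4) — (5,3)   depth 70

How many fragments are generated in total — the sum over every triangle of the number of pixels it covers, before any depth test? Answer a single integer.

T0:
  2·area = 36
  edge (14, 11)→(2, 6): d=(-12,-5) top-left  bias=+0
  edge (2, 6)→(14, 8): d=(12,2) right/bottom  bias=-1
  edge (14, 8)→(14, 11): d=(0,3) right/bottom  bias=-1
    (2,3)@(5, 7): e=[3,6,27] → █
    (3,3)@(7, 7): e=[13,2,21] → █
    (4,3)@(9, 7): e=[23,-2,15] → ·
    (2,4)@(5, 9): e=[-21,30,27] → ·
    (3,4)@(7, 9): e=[-11,26,21] → ·
    (5,4)@(11, 9): e=[9,18,9] → █
    (6,4)@(13, 9): e=[19,14,3] → █
    (7,4)@(15, 9): e=[29,10,-3] → ·
    (5,5)@(11, 11): e=[-15,42,9] → ·
    (6,5)@(13, 11): e=[-5,38,3] → ·
  covered (4 px):
    · · · · · · · · · · ·
    · · · · · · · · · · ·
    · · · · · · · · · · ·
    · · █ █ · · · · · · ·
    · · · · · █ █ · · · ·
    · · · · · · · · · · ·
T1:
  2·area = 36  (B↔C swapped to make it positive)
  edge (20, 2)→(2, 11): d=(-18,9) right/bottom  bias=-1
  edge (2, 11)→(8, 6): d=(6,-5) top-left  bias=+0
  edge (8, 6)→(20, 2): d=(12,-4) top-left  bias=+0
    (8,1)@(17, 3): e=[9,27,0] → █  [on edge]
    (9,1)@(19, 3): e=[-9,37,8] → ·
    (5,2)@(11, 5): e=[27,9,0] → █  [on edge]
    (6,2)@(13, 5): e=[9,19,8] → █
    (7,2)@(15, 5): e=[-9,29,16] → ·
    (8,2)@(17, 5): e=[-27,39,24] → ·
    (2,3)@(5, 7): e=[45,-9,0] → ·  [on edge]
    (3,3)@(7, 7): e=[27,1,8] → █
    (4,3)@(9, 7): e=[9,11,16] → █
    (5,3)@(11, 7): e=[-9,21,24] → ·
    (6,3)@(13, 7): e=[-27,31,32] → ·
    (2,4)@(5, 9): e=[9,3,24] → █
  covered (6 px):
    · · · · · · · · · · ·
    · · · · · · · · █ · ·
    · · · · · █ █ · · · ·
    · · · █ █ · · · · · ·
    · · █ · · · · · · · ·
    · · · · · · · · · · ·
T2:
  2·area = 42  (B↔C swapped to make it positive)
  edge (4, 12)→(1, 9): d=(-3,-3) top-left  bias=+0
  edge (1, 9)→(12, 6): d=(11,-3) top-left  bias=+0
  edge (12, 6)→(4, 12): d=(-8,6) right/bottom  bias=-1
    (4,3)@(9, 7): e=[30,2,10] → █
    (5,3)@(11, 7): e=[36,8,-2] → ·
    (0,4)@(1, 9): e=[0,0,42] → █  [on edge]
    (1,4)@(3, 9): e=[6,6,30] → █
    (2,4)@(5, 9): e=[12,12,18] → █
    (3,4)@(7, 9): e=[18,18,6] → █
    (4,4)@(9, 9): e=[24,24,-6] → ·
    (0,5)@(1, 11): e=[-6,22,26] → ·
    (1,5)@(3, 11): e=[0,28,14] → █  [on edge]
    (3,5)@(7, 11): e=[12,40,-10] → ·
  covered (7 px):
    · · · · · · · · · · ·
    · · · · · · · · · · ·
    · · · · · · · · · · ·
    · · · · █ · · · · · ·
    █ █ █ █ · · · · · · ·
    · █ █ · · · · · · · ·
T3:
  2·area = 12
  edge (10, 10)→(4, 4): d=(-6,-6) top-left  bias=+0
  edge (4, 4)→(5, 3): d=(1,-1) top-left  bias=+0
  edge (5, 3)→(10, 10): d=(5,7) right/bottom  bias=-1
    (0,0)@(1, 1): e=[0,-6,18] → ·  [on edge]
    (3,0)@(7, 1): e=[36,0,-24] → ·  [on edge]
    (1,1)@(3, 3): e=[0,-2,14] → ·  [on edge]
    (2,1)@(5, 3): e=[12,0,0] → ·  [on edge]
    (1,2)@(3, 5): e=[-12,0,24] → ·  [on edge]
    (2,2)@(5, 5): e=[0,2,10] → █  [on edge]
    (3,2)@(7, 5): e=[12,4,-4] → ·
    (0,3)@(1, 7): e=[-36,0,48] → ·  [on edge]
    (2,3)@(5, 7): e=[-12,4,20] → ·
    (3,3)@(7, 7): e=[0,6,6] → █  [on edge]
    (4,3)@(9, 7): e=[12,8,-8] → ·
    (3,4)@(7, 9): e=[-12,8,16] → ·
    (4,4)@(9, 9): e=[0,10,2] → █  [on edge]
    (5,5)@(11, 11): e=[0,14,-2] → ·  [on edge]
  covered (3 px):
    · · · · · · · · · · ·
    · · · · · · · · · · ·
    · · █ · · · · · · · ·
    · · · █ · · · · · · ·
    · · · · █ · · · · · ·
    · · · · · · · · · · ·

Result: 20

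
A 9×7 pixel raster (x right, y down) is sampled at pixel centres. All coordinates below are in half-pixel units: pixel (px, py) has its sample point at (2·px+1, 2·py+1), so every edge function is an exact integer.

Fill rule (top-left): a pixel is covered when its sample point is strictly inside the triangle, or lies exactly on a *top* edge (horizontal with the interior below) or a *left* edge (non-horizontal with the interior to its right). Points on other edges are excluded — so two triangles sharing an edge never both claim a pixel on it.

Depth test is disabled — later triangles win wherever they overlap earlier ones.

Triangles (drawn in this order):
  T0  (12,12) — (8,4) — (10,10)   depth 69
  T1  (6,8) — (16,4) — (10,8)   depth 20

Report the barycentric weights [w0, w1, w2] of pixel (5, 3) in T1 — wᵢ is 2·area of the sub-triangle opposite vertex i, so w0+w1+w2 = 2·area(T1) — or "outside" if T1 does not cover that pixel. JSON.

T0:
  2·area = 8  (B↔C swapped to make it positive)
  edge (12, 12)→(10, 10): d=(-2,-2) top-left  bias=+0
  edge (10, 10)→(8, 4): d=(-2,-6) top-left  bias=+0
  edge (8, 4)→(12, 12): d=(4,8) right/bottom  bias=-1
    (0,0)@(1, 1): e=[0,-36,44] → ·  [on edge]
    (3,0)@(7, 1): e=[12,0,-4] → ·  [on edge]
    (1,1)@(3, 3): e=[0,-28,36] → ·  [on edge]
    (2,2)@(5, 5): e=[0,-20,28] → ·  [on edge]
    (3,3)@(7, 7): e=[0,-12,20] → ·  [on edge]
    (4,3)@(9, 7): e=[4,0,4] → █  [on edge]
    (5,3)@(11, 7): e=[8,12,-12] → ·
    (4,4)@(9, 9): e=[0,-4,12] → ·  [on edge]
    (5,5)@(11, 11): e=[0,4,4] → █  [on edge]
    (6,5)@(13, 11): e=[4,16,-12] → ·
    (5,6)@(11, 13): e=[-4,0,12] → ·  [on edge]
    (6,6)@(13, 13): e=[0,12,-4] → ·  [on edge]
  covered (2 px):
    · · · · · · · · ·
    · · · · · · · · ·
    · · · · · · · · ·
    · · · · █ · · · ·
    · · · · · · · · ·
    · · · · · █ · · ·
    · · · · · · · · ·
T1:
  2·area = 16
  edge (6, 8)→(16, 4): d=(10,-4) top-left  bias=+0
  edge (16, 4)→(10, 8): d=(-6,4) right/bottom  bias=-1
  edge (10, 8)→(6, 8): d=(-4,0) right/bottom  bias=-1
    (4,3)@(9, 7): e=[2,10,4] → █
    (5,3)@(11, 7): e=[10,2,4] → █
    (6,3)@(13, 7): e=[18,-6,4] → ·
    (4,4)@(9, 9): e=[22,-2,-4] → ·
    (5,4)@(11, 9): e=[30,-10,-4] → ·
  covered (2 px):
    · · · · · · · · ·
    · · · · · · · · ·
    · · · · · · · · ·
    · · · · █ █ · · ·
    · · · · · · · · ·
    · · · · · · · · ·
    · · · · · · · · ·

Answer: [2,4,10]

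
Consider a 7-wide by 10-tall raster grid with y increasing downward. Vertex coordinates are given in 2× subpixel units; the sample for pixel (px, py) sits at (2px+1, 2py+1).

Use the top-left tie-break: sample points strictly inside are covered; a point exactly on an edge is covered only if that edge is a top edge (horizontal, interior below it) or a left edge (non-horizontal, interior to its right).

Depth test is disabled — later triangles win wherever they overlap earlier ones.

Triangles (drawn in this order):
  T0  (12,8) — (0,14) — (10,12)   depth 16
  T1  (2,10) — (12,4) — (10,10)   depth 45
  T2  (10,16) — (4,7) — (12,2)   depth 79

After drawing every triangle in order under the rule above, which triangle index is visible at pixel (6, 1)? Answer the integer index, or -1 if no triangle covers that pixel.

T0:
  2·area = 36  (B↔C swapped to make it positive)
  edge (12, 8)→(10, 12): d=(-2,4) right/bottom  bias=-1
  edge (10, 12)→(0, 14): d=(-10,2) right/bottom  bias=-1
  edge (0, 14)→(12, 8): d=(12,-6) top-left  bias=+0
    (5,4)@(11, 9): e=[2,28,6] → X
    (6,4)@(13, 9): e=[-6,24,18] → .
    (3,5)@(7, 11): e=[14,16,6] → X
    (4,5)@(9, 11): e=[6,12,18] → X
    (5,5)@(11, 11): e=[-2,8,30] → .
    (1,6)@(3, 13): e=[26,4,6] → X
    (2,6)@(5, 13): e=[18,0,18] → .  [on edge]
    (3,6)@(7, 13): e=[10,-4,30] → .
    (4,6)@(9, 13): e=[2,-8,42] → .
    (1,7)@(3, 15): e=[22,-16,30] → .
  covered (4 px):
    . . . . . . .
    . . . . . . .
    . . . . . . .
    . . . . . . .
    . . . . . X .
    . . . X X . .
    . X . . . . .
    . . . . . . .
    . . . . . . .
    . . . . . . .
T1:
  2·area = 48
  edge (2, 10)→(12, 4): d=(10,-6) top-left  bias=+0
  edge (12, 4)→(10, 10): d=(-2,6) right/bottom  bias=-1
  edge (10, 10)→(2, 10): d=(-8,0) right/bottom  bias=-1
    (6,0)@(13, 1): e=[-24,0,72] → .  [on edge]
    (5,2)@(11, 5): e=[4,4,40] → X
    (6,2)@(13, 5): e=[16,-8,40] → .
    (3,3)@(7, 7): e=[0,24,24] → X  [on edge]
    (4,3)@(9, 7): e=[12,12,24] → X
    (5,3)@(11, 7): e=[24,0,24] → .  [on edge]
    (2,4)@(5, 9): e=[8,32,8] → X
    (5,4)@(11, 9): e=[44,-4,8] → .
    (2,5)@(5, 11): e=[28,28,-8] → .
    (3,5)@(7, 11): e=[40,16,-8] → .
    (4,5)@(9, 11): e=[52,4,-8] → .
    (4,6)@(9, 13): e=[72,0,-24] → .  [on edge]
    (3,9)@(7, 19): e=[120,0,-72] → .  [on edge]
  covered (6 px):
    . . . . . . .
    . . . . . . .
    . . . . . X .
    . . . X X . .
    . . X X X . .
    . . . . . . .
    . . . . . . .
    . . . . . . .
    . . . . . . .
    . . . . . . .
T2:
  2·area = 102
  edge (10, 16)→(4, 7): d=(-6,-9) top-left  bias=+0
  edge (4, 7)→(12, 2): d=(8,-5) top-left  bias=+0
  edge (12, 2)→(10, 16): d=(-2,14) right/bottom  bias=-1
    (5,1)@(11, 3): e=[87,3,12] → X
    (6,1)@(13, 3): e=[105,13,-16] → .
    (4,2)@(9, 5): e=[57,9,36] → X
    (6,2)@(13, 5): e=[93,29,-20] → .
    (2,3)@(5, 7): e=[9,5,88] → X
    (3,3)@(7, 7): e=[27,15,60] → X
    (6,3)@(13, 7): e=[81,45,-24] → .
    (2,4)@(5, 9): e=[-3,21,84] → .
    (3,4)@(7, 9): e=[15,31,56] → X
    (5,4)@(11, 9): e=[51,51,0] → .  [on edge]
    (3,5)@(7, 11): e=[3,47,52] → X
    (5,5)@(11, 11): e=[39,67,-4] → .
  covered (12 px):
    . . . . . . .
    . . . . . X .
    . . . . X X .
    . . X X X X .
    . . . X X . .
    . . . X X . .
    . . . . X . .
    . . . . . . .
    . . . . . . .
    . . . . . . .

Z-buffer (winner per pixel, '.' = empty):
  . . . . . . .
  . . . . . 2 .
  . . . . 2 2 .
  . . 2 2 2 2 .
  . . 1 2 2 0 .
  . . . 2 2 . .
  . 0 . . 2 . .
  . . . . . . .
  . . . . . . .
  . . . . . . .

Answer: -1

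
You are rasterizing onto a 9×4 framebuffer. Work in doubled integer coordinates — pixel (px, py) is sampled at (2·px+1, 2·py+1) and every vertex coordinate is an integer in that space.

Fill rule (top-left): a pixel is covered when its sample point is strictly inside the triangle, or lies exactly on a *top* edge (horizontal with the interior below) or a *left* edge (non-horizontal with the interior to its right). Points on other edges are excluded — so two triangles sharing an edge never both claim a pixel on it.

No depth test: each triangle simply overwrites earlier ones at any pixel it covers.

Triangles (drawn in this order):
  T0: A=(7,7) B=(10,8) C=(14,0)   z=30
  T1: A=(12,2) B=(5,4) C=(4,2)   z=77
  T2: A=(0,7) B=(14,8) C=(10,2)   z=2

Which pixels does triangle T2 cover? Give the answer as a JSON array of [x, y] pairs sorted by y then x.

T0:
  2·area = 28  (B↔C swapped to make it positive)
  edge (7, 7)→(14, 0): d=(7,-7) top-left  bias=+0
  edge (14, 0)→(10, 8): d=(-4,8) right/bottom  bias=-1
  edge (10, 8)→(7, 7): d=(-3,-1) top-left  bias=+0
    (6,0)@(13, 1): e=[0,4,24] → X  [on edge]
    (7,0)@(15, 1): e=[14,-12,26] → .
    (5,1)@(11, 3): e=[0,12,16] → X  [on edge]
    (6,1)@(13, 3): e=[14,-4,18] → .
    (0,2)@(1, 5): e=[-56,84,0] → .  [on edge]
    (4,2)@(9, 5): e=[0,20,8] → X  [on edge]
    (6,2)@(13, 5): e=[28,-12,12] → .
    (3,3)@(7, 7): e=[0,28,0] → X  [on edge]
    (5,3)@(11, 7): e=[28,-4,4] → .
  covered (6 px):
    . . . . . . X . .
    . . . . . X . . .
    . . . . X X . . .
    . . . X X . . . .
T1:
  2·area = 16
  edge (12, 2)→(5, 4): d=(-7,2) right/bottom  bias=-1
  edge (5, 4)→(4, 2): d=(-1,-2) top-left  bias=+0
  edge (4, 2)→(12, 2): d=(8,0) top-left  bias=+0
    (2,1)@(5, 3): e=[7,1,8] → X
    (3,1)@(7, 3): e=[3,5,8] → X
    (4,1)@(9, 3): e=[-1,9,8] → .
    (2,2)@(5, 5): e=[-7,-1,24] → .
    (3,2)@(7, 5): e=[-11,3,24] → .
  covered (2 px):
    . . . . . . . . .
    . . X X . . . . .
    . . . . . . . . .
    . . . . . . . . .
T2:
  2·area = 80  (B↔C swapped to make it positive)
  edge (0, 7)→(10, 2): d=(10,-5) top-left  bias=+0
  edge (10, 2)→(14, 8): d=(4,6) right/bottom  bias=-1
  edge (14, 8)→(0, 7): d=(-14,-1) top-left  bias=+0
    (4,1)@(9, 3): e=[5,10,65] → X
    (5,1)@(11, 3): e=[15,-2,67] → .
    (2,2)@(5, 5): e=[5,42,33] → X
    (3,2)@(7, 5): e=[15,30,35] → X
    (5,2)@(11, 5): e=[35,6,39] → X
    (6,2)@(13, 5): e=[45,-6,41] → .
    (0,3)@(1, 7): e=[5,74,1] → X
    (1,3)@(3, 7): e=[15,62,3] → X
    (6,3)@(13, 7): e=[65,2,13] → X
    (7,3)@(15, 7): e=[75,-10,15] → .
  covered (12 px):
    . . . . . . . . .
    . . . . X . . . .
    . . X X X X . . .
    X X X X X X X . .

Answer: [[4,1],[2,2],[3,2],[4,2],[5,2],[0,3],[1,3],[2,3],[3,3],[4,3],[5,3],[6,3]]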